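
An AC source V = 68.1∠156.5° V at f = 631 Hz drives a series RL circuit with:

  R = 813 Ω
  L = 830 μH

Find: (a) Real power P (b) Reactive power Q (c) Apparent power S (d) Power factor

Step 1 — Angular frequency: ω = 2π·f = 2π·631 = 3965 rad/s.
Step 2 — Component impedances:
  R: Z = R = 813 Ω
  L: Z = jωL = j·3965·0.00083 = 0 + j3.291 Ω
Step 3 — Series combination: Z_total = R + L = 813 + j3.291 Ω = 813∠0.2° Ω.
Step 4 — Source phasor: V = 68.1∠156.5° V = -62.45 + j27.15 V.
Step 5 — Current: I = V / Z = -0.07668 + j0.03371 A = 0.08376∠156.3° A.
Step 6 — Complex power: S = V·I* = 5.704 + j0.02309 VA.
Step 7 — Real power: P = Re(S) = 5.704 W.
Step 8 — Reactive power: Q = Im(S) = 0.02309 VAR.
Step 9 — Apparent power: |S| = 5.704 VA.
Step 10 — Power factor: PF = P/|S| = 1 (lagging).

(a) P = 5.704 W  (b) Q = 0.02309 VAR  (c) S = 5.704 VA  (d) PF = 1 (lagging)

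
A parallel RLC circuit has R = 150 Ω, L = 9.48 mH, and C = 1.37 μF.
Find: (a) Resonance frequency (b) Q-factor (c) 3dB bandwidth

Step 1 — Resonance: ω₀ = 1/√(LC) = 1/√(0.00948·1.37e-06) = 8775 rad/s.
Step 2 — f₀ = ω₀/(2π) = 1397 Hz.
Step 3 — Parallel Q: Q = R/(ω₀L) = 150/(8775·0.00948) = 1.803.
Step 4 — Bandwidth: Δω = ω₀/Q = 4866 rad/s; BW = Δω/(2π) = 774.5 Hz.

(a) f₀ = 1397 Hz  (b) Q = 1.803  (c) BW = 774.5 Hz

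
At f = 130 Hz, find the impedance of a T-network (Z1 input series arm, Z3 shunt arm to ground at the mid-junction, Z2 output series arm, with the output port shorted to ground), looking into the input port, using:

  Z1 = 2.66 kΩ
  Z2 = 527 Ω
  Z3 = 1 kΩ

Step 1 — Angular frequency: ω = 2π·f = 2π·130 = 816.8 rad/s.
Step 2 — Component impedances:
  Z1: Z = R = 2660 Ω
  Z2: Z = R = 527 Ω
  Z3: Z = R = 1000 Ω
Step 3 — With the output port shorted to ground, the output series arm Z2 runs from the junction to ground; the shunt arm Z3 also runs from the junction to ground. They appear in parallel: Z3 || Z2 = 345.1 Ω.
Step 4 — Series with input arm Z1: Z_in = Z1 + (Z3 || Z2) = 3005 Ω = 3005∠0.0° Ω.

Z = 3005 Ω = 3005∠0.0° Ω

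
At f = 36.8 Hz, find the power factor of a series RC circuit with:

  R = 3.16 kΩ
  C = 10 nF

Step 1 — Angular frequency: ω = 2π·f = 2π·36.8 = 231.2 rad/s.
Step 2 — Component impedances:
  R: Z = R = 3160 Ω
  C: Z = 1/(jωC) = -j/(ω·C) = 0 - j4.325e+05 Ω
Step 3 — Series combination: Z_total = R + C = 3160 - j4.325e+05 Ω = 4.325e+05∠-89.6° Ω.
Step 4 — Power factor: PF = cos(φ) = Re(Z)/|Z| = 3160/4.325e+05 = 0.007306.
Step 5 — Type: Im(Z) = -4.325e+05 ⇒ leading (phase φ = -89.6°).

PF = 0.007306 (leading, φ = -89.6°)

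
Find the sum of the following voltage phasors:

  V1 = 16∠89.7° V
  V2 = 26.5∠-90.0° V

Step 1 — Convert each phasor to rectangular form:
  V1 = 16·(cos(89.7°) + j·sin(89.7°)) = 0.08378 + j16 V
  V2 = 26.5·(cos(-90.0°) + j·sin(-90.0°)) = 0 - j26.5 V
Step 2 — Sum components: V_total = 0.08378 - j10.5 V.
Step 3 — Convert to polar: |V_total| = 10.5 V, ∠V_total = -89.5°.

V_total = 10.5∠-89.5° V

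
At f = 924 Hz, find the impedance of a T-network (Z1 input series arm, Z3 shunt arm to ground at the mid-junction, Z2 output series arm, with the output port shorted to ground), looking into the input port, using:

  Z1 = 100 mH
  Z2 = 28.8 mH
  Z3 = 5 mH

Step 1 — Angular frequency: ω = 2π·f = 2π·924 = 5806 rad/s.
Step 2 — Component impedances:
  Z1: Z = jωL = j·5806·0.1 = 0 + j580.6 Ω
  Z2: Z = jωL = j·5806·0.0288 = 0 + j167.2 Ω
  Z3: Z = jωL = j·5806·0.005 = 0 + j29.03 Ω
Step 3 — With the output port shorted to ground, the output series arm Z2 runs from the junction to ground; the shunt arm Z3 also runs from the junction to ground. They appear in parallel: Z3 || Z2 = 0 + j24.73 Ω.
Step 4 — Series with input arm Z1: Z_in = Z1 + (Z3 || Z2) = 0 + j605.3 Ω = 605.3∠90.0° Ω.

Z = 0 + j605.3 Ω = 605.3∠90.0° Ω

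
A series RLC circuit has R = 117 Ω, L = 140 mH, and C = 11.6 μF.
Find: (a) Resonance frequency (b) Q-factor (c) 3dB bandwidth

Step 1 — Resonance: ω₀ = 1/√(LC) = 1/√(0.14·1.16e-05) = 784.7 rad/s.
Step 2 — f₀ = ω₀/(2π) = 124.9 Hz.
Step 3 — Series Q: Q = ω₀L/R = 784.7·0.14/117 = 0.939.
Step 4 — Bandwidth: Δω = ω₀/Q = 835.7 rad/s; BW = Δω/(2π) = 133 Hz.

(a) f₀ = 124.9 Hz  (b) Q = 0.939  (c) BW = 133 Hz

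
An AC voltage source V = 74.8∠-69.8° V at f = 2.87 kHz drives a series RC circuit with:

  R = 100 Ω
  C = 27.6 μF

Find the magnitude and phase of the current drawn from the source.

Step 1 — Angular frequency: ω = 2π·f = 2π·2870 = 1.803e+04 rad/s.
Step 2 — Component impedances:
  R: Z = R = 100 Ω
  C: Z = 1/(jωC) = -j/(ω·C) = 0 - j2.009 Ω
Step 3 — Series combination: Z_total = R + C = 100 - j2.009 Ω = 100∠-1.2° Ω.
Step 4 — Source phasor: V = 74.8∠-69.8° V = 25.83 - j70.2 V.
Step 5 — Ohm's law: I = V / Z_total = (25.83 - j70.2) / (100 - j2.009) = 0.2723 - j0.6965 A.
Step 6 — Convert to polar: |I| = 0.7478 A, ∠I = -68.6°.

I = 0.7478∠-68.6° A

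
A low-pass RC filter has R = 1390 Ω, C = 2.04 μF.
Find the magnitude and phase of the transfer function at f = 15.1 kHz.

Step 1 — Angular frequency: ω = 2π·1.51e+04 = 9.488e+04 rad/s.
Step 2 — Transfer function: H(jω) = 1/(1 + jωRC).
Step 3 — Denominator: 1 + jωRC = 1 + j·9.488e+04·1390·2.04e-06 = 1 + j269.
Step 4 — H = 1.382e-05 - j0.003717.
Step 5 — Magnitude: |H| = 0.003717 (-48.6 dB); phase: φ = -89.8°.

|H| = 0.003717 (-48.6 dB), φ = -89.8°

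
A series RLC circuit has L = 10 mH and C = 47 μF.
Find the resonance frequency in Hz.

Step 1 — Resonance condition Im(Z)=0 gives ω₀ = 1/√(LC).
Step 2 — ω₀ = 1/√(0.01·4.7e-05) = 1459 rad/s.
Step 3 — f₀ = ω₀/(2π) = 232.2 Hz.

f₀ = 232.2 Hz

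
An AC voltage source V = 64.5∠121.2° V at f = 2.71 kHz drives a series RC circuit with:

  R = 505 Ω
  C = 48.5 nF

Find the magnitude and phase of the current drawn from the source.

Step 1 — Angular frequency: ω = 2π·f = 2π·2710 = 1.703e+04 rad/s.
Step 2 — Component impedances:
  R: Z = R = 505 Ω
  C: Z = 1/(jωC) = -j/(ω·C) = 0 - j1211 Ω
Step 3 — Series combination: Z_total = R + C = 505 - j1211 Ω = 1312∠-67.4° Ω.
Step 4 — Source phasor: V = 64.5∠121.2° V = -33.41 + j55.17 V.
Step 5 — Ohm's law: I = V / Z_total = (-33.41 + j55.17) / (505 - j1211) = -0.04861 - j0.007319 A.
Step 6 — Convert to polar: |I| = 0.04916 A, ∠I = -171.4°.

I = 0.04916∠-171.4° A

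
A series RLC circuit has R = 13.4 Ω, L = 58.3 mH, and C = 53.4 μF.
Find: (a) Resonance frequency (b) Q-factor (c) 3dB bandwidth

Step 1 — Resonance condition Im(Z)=0 gives ω₀ = 1/√(LC).
Step 2 — ω₀ = 1/√(0.0583·5.34e-05) = 566.8 rad/s.
Step 3 — f₀ = ω₀/(2π) = 90.2 Hz.
Step 4 — Series Q: Q = ω₀L/R = 566.8·0.0583/13.4 = 2.466.
Step 5 — 3dB bandwidth: Δω = ω₀/Q = 229.8 rad/s; BW = Δω/(2π) = 36.58 Hz.

(a) f₀ = 90.2 Hz  (b) Q = 2.466  (c) BW = 36.58 Hz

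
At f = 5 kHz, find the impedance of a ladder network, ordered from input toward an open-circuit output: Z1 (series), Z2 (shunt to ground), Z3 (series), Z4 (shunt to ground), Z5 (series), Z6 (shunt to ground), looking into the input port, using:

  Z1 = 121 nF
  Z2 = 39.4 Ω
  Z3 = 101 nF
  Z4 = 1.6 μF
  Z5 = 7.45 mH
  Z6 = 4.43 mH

Step 1 — Angular frequency: ω = 2π·f = 2π·5000 = 3.142e+04 rad/s.
Step 2 — Component impedances:
  Z1: Z = 1/(jωC) = -j/(ω·C) = 0 - j263.1 Ω
  Z2: Z = R = 39.4 Ω
  Z3: Z = 1/(jωC) = -j/(ω·C) = 0 - j315.2 Ω
  Z4: Z = 1/(jωC) = -j/(ω·C) = 0 - j19.89 Ω
  Z5: Z = jωL = j·3.142e+04·0.00745 = 0 + j234 Ω
  Z6: Z = jωL = j·3.142e+04·0.00443 = 0 + j139.2 Ω
Step 3 — Ladder network (open output): work backward from the far end, alternating series and parallel combinations. Z_in = 38.87 - j267.6 Ω = 270.4∠-81.7° Ω.

Z = 38.87 - j267.6 Ω = 270.4∠-81.7° Ω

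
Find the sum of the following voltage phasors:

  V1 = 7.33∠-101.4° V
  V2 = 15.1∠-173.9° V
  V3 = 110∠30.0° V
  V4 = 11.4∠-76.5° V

Step 1 — Convert each phasor to rectangular form:
  V1 = 7.33·(cos(-101.4°) + j·sin(-101.4°)) = -1.449 - j7.185 V
  V2 = 15.1·(cos(-173.9°) + j·sin(-173.9°)) = -15.01 - j1.605 V
  V3 = 110·(cos(30.0°) + j·sin(30.0°)) = 95.26 + j55 V
  V4 = 11.4·(cos(-76.5°) + j·sin(-76.5°)) = 2.661 - j11.09 V
Step 2 — Sum components: V_total = 81.46 + j35.13 V.
Step 3 — Convert to polar: |V_total| = 88.71 V, ∠V_total = 23.3°.

V_total = 88.71∠23.3° V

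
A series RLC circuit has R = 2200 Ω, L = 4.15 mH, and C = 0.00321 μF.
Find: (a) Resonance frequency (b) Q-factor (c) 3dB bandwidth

Step 1 — Resonance: ω₀ = 1/√(LC) = 1/√(0.00415·3.21e-09) = 2.74e+05 rad/s.
Step 2 — f₀ = ω₀/(2π) = 4.361e+04 Hz.
Step 3 — Series Q: Q = ω₀L/R = 2.74e+05·0.00415/2200 = 0.5168.
Step 4 — Bandwidth: Δω = ω₀/Q = 5.301e+05 rad/s; BW = Δω/(2π) = 8.437e+04 Hz.

(a) f₀ = 4.361e+04 Hz  (b) Q = 0.5168  (c) BW = 8.437e+04 Hz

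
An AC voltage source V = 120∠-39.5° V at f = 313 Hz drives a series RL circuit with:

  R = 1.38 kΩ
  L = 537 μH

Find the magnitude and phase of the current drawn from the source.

Step 1 — Angular frequency: ω = 2π·f = 2π·313 = 1967 rad/s.
Step 2 — Component impedances:
  R: Z = R = 1380 Ω
  L: Z = jωL = j·1967·0.000537 = 0 + j1.056 Ω
Step 3 — Series combination: Z_total = R + L = 1380 + j1.056 Ω = 1380∠0.0° Ω.
Step 4 — Source phasor: V = 120∠-39.5° V = 92.59 - j76.33 V.
Step 5 — Ohm's law: I = V / Z_total = (92.59 - j76.33) / (1380 + j1.056) = 0.06706 - j0.05536 A.
Step 6 — Convert to polar: |I| = 0.08696 A, ∠I = -39.5°.

I = 0.08696∠-39.5° A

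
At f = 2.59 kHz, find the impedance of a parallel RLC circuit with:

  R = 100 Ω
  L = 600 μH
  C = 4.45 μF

Step 1 — Angular frequency: ω = 2π·f = 2π·2590 = 1.627e+04 rad/s.
Step 2 — Component impedances:
  R: Z = R = 100 Ω
  L: Z = jωL = j·1.627e+04·0.0006 = 0 + j9.764 Ω
  C: Z = 1/(jωC) = -j/(ω·C) = 0 - j13.81 Ω
Step 3 — Parallel combination: 1/Z_total = 1/R + 1/L + 1/C; Z_total = 10 + j30 Ω = 31.62∠71.6° Ω.

Z = 10 + j30 Ω = 31.62∠71.6° Ω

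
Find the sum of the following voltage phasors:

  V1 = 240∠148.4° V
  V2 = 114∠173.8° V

Step 1 — Convert each phasor to rectangular form:
  V1 = 240·(cos(148.4°) + j·sin(148.4°)) = -204.4 + j125.8 V
  V2 = 114·(cos(173.8°) + j·sin(173.8°)) = -113.3 + j12.31 V
Step 2 — Sum components: V_total = -317.7 + j138.1 V.
Step 3 — Convert to polar: |V_total| = 346.4 V, ∠V_total = 156.5°.

V_total = 346.4∠156.5° V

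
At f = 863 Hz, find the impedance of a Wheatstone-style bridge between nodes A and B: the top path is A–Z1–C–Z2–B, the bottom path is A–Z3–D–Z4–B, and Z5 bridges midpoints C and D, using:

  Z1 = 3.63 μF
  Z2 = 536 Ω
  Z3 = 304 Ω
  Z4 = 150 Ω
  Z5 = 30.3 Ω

Step 1 — Angular frequency: ω = 2π·f = 2π·863 = 5422 rad/s.
Step 2 — Component impedances:
  Z1: Z = 1/(jωC) = -j/(ω·C) = 0 - j50.8 Ω
  Z2: Z = R = 536 Ω
  Z3: Z = R = 304 Ω
  Z4: Z = R = 150 Ω
  Z5: Z = R = 30.3 Ω
Step 3 — Bridge requires nodal analysis (the Z5 bridge couples midpoints C and D, so the two paths cannot be reduced to a simple series/parallel combination). Setting node B to ground and injecting 1 A at node A, the 3-node admittance system at A, C, D solves to V_A = Z_AB = 140 - j43.12 Ω = 146.4∠-17.1° Ω.

Z = 140 - j43.12 Ω = 146.4∠-17.1° Ω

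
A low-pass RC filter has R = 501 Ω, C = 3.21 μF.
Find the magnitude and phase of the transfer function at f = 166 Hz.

Step 1 — Angular frequency: ω = 2π·166 = 1043 rad/s.
Step 2 — Transfer function: H(jω) = 1/(1 + jωRC).
Step 3 — Denominator: 1 + jωRC = 1 + j·1043·501·3.21e-06 = 1 + j1.677.
Step 4 — H = 0.2622 - j0.4398.
Step 5 — Magnitude: |H| = 0.5121 (-5.8 dB); phase: φ = -59.2°.

|H| = 0.5121 (-5.8 dB), φ = -59.2°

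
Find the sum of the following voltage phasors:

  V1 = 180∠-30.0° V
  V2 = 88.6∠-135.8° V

Step 1 — Convert each phasor to rectangular form:
  V1 = 180·(cos(-30.0°) + j·sin(-30.0°)) = 155.9 - j90 V
  V2 = 88.6·(cos(-135.8°) + j·sin(-135.8°)) = -63.52 - j61.77 V
Step 2 — Sum components: V_total = 92.37 - j151.8 V.
Step 3 — Convert to polar: |V_total| = 177.7 V, ∠V_total = -58.7°.

V_total = 177.7∠-58.7° V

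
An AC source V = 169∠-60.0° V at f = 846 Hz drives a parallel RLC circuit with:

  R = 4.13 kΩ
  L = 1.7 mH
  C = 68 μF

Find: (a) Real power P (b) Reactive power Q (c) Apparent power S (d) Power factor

Step 1 — Angular frequency: ω = 2π·f = 2π·846 = 5316 rad/s.
Step 2 — Component impedances:
  R: Z = R = 4130 Ω
  L: Z = jωL = j·5316·0.0017 = 0 + j9.036 Ω
  C: Z = 1/(jωC) = -j/(ω·C) = 0 - j2.767 Ω
Step 3 — Parallel combination: 1/Z_total = 1/R + 1/L + 1/C; Z_total = 0.00385 - j3.987 Ω = 3.987∠-89.9° Ω.
Step 4 — Source phasor: V = 169∠-60.0° V = 84.5 - j146.4 V.
Step 5 — Current: I = V / Z = 36.73 + j21.16 A = 42.38∠29.9° A.
Step 6 — Complex power: S = V·I* = 6.915 - j7163 VA.
Step 7 — Real power: P = Re(S) = 6.915 W.
Step 8 — Reactive power: Q = Im(S) = -7163 VAR.
Step 9 — Apparent power: |S| = 7163 VA.
Step 10 — Power factor: PF = P/|S| = 0.0009654 (leading).

(a) P = 6.915 W  (b) Q = -7163 VAR  (c) S = 7163 VA  (d) PF = 0.0009654 (leading)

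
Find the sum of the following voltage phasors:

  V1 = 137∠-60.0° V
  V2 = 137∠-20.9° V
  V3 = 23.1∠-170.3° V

Step 1 — Convert each phasor to rectangular form:
  V1 = 137·(cos(-60.0°) + j·sin(-60.0°)) = 68.5 - j118.6 V
  V2 = 137·(cos(-20.9°) + j·sin(-20.9°)) = 128 - j48.87 V
  V3 = 23.1·(cos(-170.3°) + j·sin(-170.3°)) = -22.77 - j3.892 V
Step 2 — Sum components: V_total = 173.7 - j171.4 V.
Step 3 — Convert to polar: |V_total| = 244 V, ∠V_total = -44.6°.

V_total = 244∠-44.6° V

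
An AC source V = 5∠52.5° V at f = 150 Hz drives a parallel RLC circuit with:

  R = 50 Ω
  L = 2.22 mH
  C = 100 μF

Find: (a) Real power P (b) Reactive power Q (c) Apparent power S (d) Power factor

Step 1 — Angular frequency: ω = 2π·f = 2π·150 = 942.5 rad/s.
Step 2 — Component impedances:
  R: Z = R = 50 Ω
  L: Z = jωL = j·942.5·0.00222 = 0 + j2.092 Ω
  C: Z = 1/(jωC) = -j/(ω·C) = 0 - j10.61 Ω
Step 3 — Parallel combination: 1/Z_total = 1/R + 1/L + 1/C; Z_total = 0.1355 + j2.599 Ω = 2.603∠87.0° Ω.
Step 4 — Source phasor: V = 5∠52.5° V = 3.044 + j3.967 V.
Step 5 — Current: I = V / Z = 1.583 - j1.089 A = 1.921∠-34.5° A.
Step 6 — Complex power: S = V·I* = 0.5 + j9.592 VA.
Step 7 — Real power: P = Re(S) = 0.5 W.
Step 8 — Reactive power: Q = Im(S) = 9.592 VAR.
Step 9 — Apparent power: |S| = 9.605 VA.
Step 10 — Power factor: PF = P/|S| = 0.05205 (lagging).

(a) P = 0.5 W  (b) Q = 9.592 VAR  (c) S = 9.605 VA  (d) PF = 0.05205 (lagging)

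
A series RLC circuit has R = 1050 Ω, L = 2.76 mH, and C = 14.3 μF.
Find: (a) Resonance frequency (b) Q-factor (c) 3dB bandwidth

Step 1 — Resonance: ω₀ = 1/√(LC) = 1/√(0.00276·1.43e-05) = 5034 rad/s.
Step 2 — f₀ = ω₀/(2π) = 801.1 Hz.
Step 3 — Series Q: Q = ω₀L/R = 5034·0.00276/1050 = 0.01323.
Step 4 — Bandwidth: Δω = ω₀/Q = 3.804e+05 rad/s; BW = Δω/(2π) = 6.055e+04 Hz.

(a) f₀ = 801.1 Hz  (b) Q = 0.01323  (c) BW = 6.055e+04 Hz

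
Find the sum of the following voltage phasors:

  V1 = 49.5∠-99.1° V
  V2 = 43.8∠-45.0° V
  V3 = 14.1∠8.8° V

Step 1 — Convert each phasor to rectangular form:
  V1 = 49.5·(cos(-99.1°) + j·sin(-99.1°)) = -7.829 - j48.88 V
  V2 = 43.8·(cos(-45.0°) + j·sin(-45.0°)) = 30.97 - j30.97 V
  V3 = 14.1·(cos(8.8°) + j·sin(8.8°)) = 13.93 + j2.157 V
Step 2 — Sum components: V_total = 37.08 - j77.69 V.
Step 3 — Convert to polar: |V_total| = 86.08 V, ∠V_total = -64.5°.

V_total = 86.08∠-64.5° V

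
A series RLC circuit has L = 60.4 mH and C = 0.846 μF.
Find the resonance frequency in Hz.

Step 1 — Resonance condition Im(Z)=0 gives ω₀ = 1/√(LC).
Step 2 — ω₀ = 1/√(0.0604·8.46e-07) = 4424 rad/s.
Step 3 — f₀ = ω₀/(2π) = 704.1 Hz.

f₀ = 704.1 Hz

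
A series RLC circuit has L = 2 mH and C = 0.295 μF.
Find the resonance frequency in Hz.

Step 1 — Resonance condition Im(Z)=0 gives ω₀ = 1/√(LC).
Step 2 — ω₀ = 1/√(0.002·2.95e-07) = 4.117e+04 rad/s.
Step 3 — f₀ = ω₀/(2π) = 6552 Hz.

f₀ = 6552 Hz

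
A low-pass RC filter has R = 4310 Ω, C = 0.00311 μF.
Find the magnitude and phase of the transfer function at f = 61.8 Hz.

Step 1 — Angular frequency: ω = 2π·61.8 = 388.3 rad/s.
Step 2 — Transfer function: H(jω) = 1/(1 + jωRC).
Step 3 — Denominator: 1 + jωRC = 1 + j·388.3·4310·3.11e-09 = 1 + j0.005205.
Step 4 — H = 1 - j0.005205.
Step 5 — Magnitude: |H| = 1 (-0.0 dB); phase: φ = -0.3°.

|H| = 1 (-0.0 dB), φ = -0.3°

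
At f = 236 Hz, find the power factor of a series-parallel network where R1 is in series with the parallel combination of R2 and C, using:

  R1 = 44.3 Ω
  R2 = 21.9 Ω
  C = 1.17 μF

Step 1 — Angular frequency: ω = 2π·f = 2π·236 = 1483 rad/s.
Step 2 — Component impedances:
  R1: Z = R = 44.3 Ω
  R2: Z = R = 21.9 Ω
  C: Z = 1/(jωC) = -j/(ω·C) = 0 - j576.4 Ω
Step 3 — Parallel branch: R2 || C = 1/(1/R2 + 1/C) = 21.87 - j0.8309 Ω.
Step 4 — Series with R1: Z_total = R1 + (R2 || C) = 66.17 - j0.8309 Ω = 66.17∠-0.7° Ω.
Step 5 — Power factor: PF = cos(φ) = Re(Z)/|Z| = 66.168/66.174 = 0.9999.
Step 6 — Type: Im(Z) = -0.8309 ⇒ leading (phase φ = -0.7°).

PF = 0.9999 (leading, φ = -0.7°)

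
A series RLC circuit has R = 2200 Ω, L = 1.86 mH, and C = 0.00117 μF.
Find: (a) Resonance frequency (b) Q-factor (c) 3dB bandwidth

Step 1 — Resonance condition Im(Z)=0 gives ω₀ = 1/√(LC).
Step 2 — ω₀ = 1/√(0.00186·1.17e-09) = 6.779e+05 rad/s.
Step 3 — f₀ = ω₀/(2π) = 1.079e+05 Hz.
Step 4 — Series Q: Q = ω₀L/R = 6.779e+05·0.00186/2200 = 0.5731.
Step 5 — 3dB bandwidth: Δω = ω₀/Q = 1.183e+06 rad/s; BW = Δω/(2π) = 1.882e+05 Hz.

(a) f₀ = 1.079e+05 Hz  (b) Q = 0.5731  (c) BW = 1.882e+05 Hz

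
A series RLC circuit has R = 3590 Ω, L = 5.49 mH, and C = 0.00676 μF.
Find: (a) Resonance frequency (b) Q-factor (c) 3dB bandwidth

Step 1 — Resonance condition Im(Z)=0 gives ω₀ = 1/√(LC).
Step 2 — ω₀ = 1/√(0.00549·6.76e-09) = 1.641e+05 rad/s.
Step 3 — f₀ = ω₀/(2π) = 2.613e+04 Hz.
Step 4 — Series Q: Q = ω₀L/R = 1.641e+05·0.00549/3590 = 0.251.
Step 5 — 3dB bandwidth: Δω = ω₀/Q = 6.539e+05 rad/s; BW = Δω/(2π) = 1.041e+05 Hz.

(a) f₀ = 2.613e+04 Hz  (b) Q = 0.251  (c) BW = 1.041e+05 Hz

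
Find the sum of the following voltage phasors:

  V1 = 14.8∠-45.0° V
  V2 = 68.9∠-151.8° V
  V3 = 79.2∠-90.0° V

Step 1 — Convert each phasor to rectangular form:
  V1 = 14.8·(cos(-45.0°) + j·sin(-45.0°)) = 10.47 - j10.47 V
  V2 = 68.9·(cos(-151.8°) + j·sin(-151.8°)) = -60.72 - j32.56 V
  V3 = 79.2·(cos(-90.0°) + j·sin(-90.0°)) = 0 - j79.2 V
Step 2 — Sum components: V_total = -50.26 - j122.2 V.
Step 3 — Convert to polar: |V_total| = 132.2 V, ∠V_total = -112.4°.

V_total = 132.2∠-112.4° V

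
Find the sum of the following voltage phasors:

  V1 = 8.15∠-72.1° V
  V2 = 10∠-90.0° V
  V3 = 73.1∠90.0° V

Step 1 — Convert each phasor to rectangular form:
  V1 = 8.15·(cos(-72.1°) + j·sin(-72.1°)) = 2.505 - j7.755 V
  V2 = 10·(cos(-90.0°) + j·sin(-90.0°)) = 0 - j10 V
  V3 = 73.1·(cos(90.0°) + j·sin(90.0°)) = 0 + j73.1 V
Step 2 — Sum components: V_total = 2.505 + j55.34 V.
Step 3 — Convert to polar: |V_total| = 55.4 V, ∠V_total = 87.4°.

V_total = 55.4∠87.4° V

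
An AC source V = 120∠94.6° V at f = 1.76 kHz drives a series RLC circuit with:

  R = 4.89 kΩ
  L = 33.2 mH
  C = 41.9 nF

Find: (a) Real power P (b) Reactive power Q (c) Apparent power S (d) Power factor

Step 1 — Angular frequency: ω = 2π·f = 2π·1760 = 1.106e+04 rad/s.
Step 2 — Component impedances:
  R: Z = R = 4890 Ω
  L: Z = jωL = j·1.106e+04·0.0332 = 0 + j367.1 Ω
  C: Z = 1/(jωC) = -j/(ω·C) = 0 - j2158 Ω
Step 3 — Series combination: Z_total = R + L + C = 4890 - j1791 Ω = 5208∠-20.1° Ω.
Step 4 — Source phasor: V = 120∠94.6° V = -9.624 + j119.6 V.
Step 5 — Current: I = V / Z = -0.009635 + j0.02093 A = 0.02304∠114.7° A.
Step 6 — Complex power: S = V·I* = 2.596 - j0.951 VA.
Step 7 — Real power: P = Re(S) = 2.596 W.
Step 8 — Reactive power: Q = Im(S) = -0.951 VAR.
Step 9 — Apparent power: |S| = 2.765 VA.
Step 10 — Power factor: PF = P/|S| = 0.939 (leading).

(a) P = 2.596 W  (b) Q = -0.951 VAR  (c) S = 2.765 VA  (d) PF = 0.939 (leading)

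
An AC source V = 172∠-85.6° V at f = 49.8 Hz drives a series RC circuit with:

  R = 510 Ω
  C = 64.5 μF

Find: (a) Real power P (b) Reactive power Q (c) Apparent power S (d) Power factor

Step 1 — Angular frequency: ω = 2π·f = 2π·49.8 = 312.9 rad/s.
Step 2 — Component impedances:
  R: Z = R = 510 Ω
  C: Z = 1/(jωC) = -j/(ω·C) = 0 - j49.55 Ω
Step 3 — Series combination: Z_total = R + C = 510 - j49.55 Ω = 512.4∠-5.5° Ω.
Step 4 — Source phasor: V = 172∠-85.6° V = 13.2 - j171.5 V.
Step 5 — Current: I = V / Z = 0.058 - j0.3306 A = 0.3357∠-80.1° A.
Step 6 — Complex power: S = V·I* = 57.47 - j5.583 VA.
Step 7 — Real power: P = Re(S) = 57.47 W.
Step 8 — Reactive power: Q = Im(S) = -5.583 VAR.
Step 9 — Apparent power: |S| = 57.74 VA.
Step 10 — Power factor: PF = P/|S| = 0.9953 (leading).

(a) P = 57.47 W  (b) Q = -5.583 VAR  (c) S = 57.74 VA  (d) PF = 0.9953 (leading)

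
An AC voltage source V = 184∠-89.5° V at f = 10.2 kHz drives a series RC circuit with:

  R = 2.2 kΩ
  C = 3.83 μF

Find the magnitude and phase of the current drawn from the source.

Step 1 — Angular frequency: ω = 2π·f = 2π·1.02e+04 = 6.409e+04 rad/s.
Step 2 — Component impedances:
  R: Z = R = 2200 Ω
  C: Z = 1/(jωC) = -j/(ω·C) = 0 - j4.074 Ω
Step 3 — Series combination: Z_total = R + C = 2200 - j4.074 Ω = 2200∠-0.1° Ω.
Step 4 — Source phasor: V = 184∠-89.5° V = 1.606 - j184 V.
Step 5 — Ohm's law: I = V / Z_total = (1.606 - j184) / (2200 - j4.074) = 0.0008847 - j0.08363 A.
Step 6 — Convert to polar: |I| = 0.08364 A, ∠I = -89.4°.

I = 0.08364∠-89.4° A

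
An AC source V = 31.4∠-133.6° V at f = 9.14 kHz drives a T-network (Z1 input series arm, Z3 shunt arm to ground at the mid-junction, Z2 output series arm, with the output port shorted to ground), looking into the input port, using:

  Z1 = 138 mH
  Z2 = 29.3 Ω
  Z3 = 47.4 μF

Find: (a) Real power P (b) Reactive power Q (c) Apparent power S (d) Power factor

Step 1 — Angular frequency: ω = 2π·f = 2π·9140 = 5.743e+04 rad/s.
Step 2 — Component impedances:
  Z1: Z = jωL = j·5.743e+04·0.138 = 0 + j7925 Ω
  Z2: Z = R = 29.3 Ω
  Z3: Z = 1/(jωC) = -j/(ω·C) = 0 - j0.3674 Ω
Step 3 — With the output port shorted to ground, the output series arm Z2 runs from the junction to ground; the shunt arm Z3 also runs from the junction to ground. They appear in parallel: Z3 || Z2 = 0.004605 - j0.3673 Ω.
Step 4 — Series with input arm Z1: Z_in = Z1 + (Z3 || Z2) = 0.004605 + j7925 Ω = 7925∠90.0° Ω.
Step 5 — Source phasor: V = 31.4∠-133.6° V = -21.65 - j22.74 V.
Step 6 — Current: I = V / Z = -0.002869 + j0.002732 A = 0.003962∠136.4° A.
Step 7 — Complex power: S = V·I* = 7.23e-08 + j0.1244 VA.
Step 8 — Real power: P = Re(S) = 7.23e-08 W.
Step 9 — Reactive power: Q = Im(S) = 0.1244 VAR.
Step 10 — Apparent power: |S| = 0.1244 VA.
Step 11 — Power factor: PF = P/|S| = 5.811e-07 (lagging).

(a) P = 7.23e-08 W  (b) Q = 0.1244 VAR  (c) S = 0.1244 VA  (d) PF = 5.811e-07 (lagging)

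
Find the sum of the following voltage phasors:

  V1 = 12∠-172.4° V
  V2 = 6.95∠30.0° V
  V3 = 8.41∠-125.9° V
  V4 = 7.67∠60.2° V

Step 1 — Convert each phasor to rectangular form:
  V1 = 12·(cos(-172.4°) + j·sin(-172.4°)) = -11.89 - j1.587 V
  V2 = 6.95·(cos(30.0°) + j·sin(30.0°)) = 6.019 + j3.475 V
  V3 = 8.41·(cos(-125.9°) + j·sin(-125.9°)) = -4.931 - j6.812 V
  V4 = 7.67·(cos(60.2°) + j·sin(60.2°)) = 3.812 + j6.656 V
Step 2 — Sum components: V_total = -6.995 + j1.731 V.
Step 3 — Convert to polar: |V_total| = 7.206 V, ∠V_total = 166.1°.

V_total = 7.206∠166.1° V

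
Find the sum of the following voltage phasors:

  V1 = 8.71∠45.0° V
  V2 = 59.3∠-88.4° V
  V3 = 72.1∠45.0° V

Step 1 — Convert each phasor to rectangular form:
  V1 = 8.71·(cos(45.0°) + j·sin(45.0°)) = 6.159 + j6.159 V
  V2 = 59.3·(cos(-88.4°) + j·sin(-88.4°)) = 1.656 - j59.28 V
  V3 = 72.1·(cos(45.0°) + j·sin(45.0°)) = 50.98 + j50.98 V
Step 2 — Sum components: V_total = 58.8 - j2.136 V.
Step 3 — Convert to polar: |V_total| = 58.84 V, ∠V_total = -2.1°.

V_total = 58.84∠-2.1° V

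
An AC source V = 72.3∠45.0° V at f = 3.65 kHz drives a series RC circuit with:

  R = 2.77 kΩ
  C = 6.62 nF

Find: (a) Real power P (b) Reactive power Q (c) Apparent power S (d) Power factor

Step 1 — Angular frequency: ω = 2π·f = 2π·3650 = 2.293e+04 rad/s.
Step 2 — Component impedances:
  R: Z = R = 2770 Ω
  C: Z = 1/(jωC) = -j/(ω·C) = 0 - j6587 Ω
Step 3 — Series combination: Z_total = R + C = 2770 - j6587 Ω = 7145∠-67.2° Ω.
Step 4 — Source phasor: V = 72.3∠45.0° V = 51.12 + j51.12 V.
Step 5 — Current: I = V / Z = -0.003822 + j0.009369 A = 0.01012∠112.2° A.
Step 6 — Complex power: S = V·I* = 0.2836 - j0.6743 VA.
Step 7 — Real power: P = Re(S) = 0.2836 W.
Step 8 — Reactive power: Q = Im(S) = -0.6743 VAR.
Step 9 — Apparent power: |S| = 0.7316 VA.
Step 10 — Power factor: PF = P/|S| = 0.3877 (leading).

(a) P = 0.2836 W  (b) Q = -0.6743 VAR  (c) S = 0.7316 VA  (d) PF = 0.3877 (leading)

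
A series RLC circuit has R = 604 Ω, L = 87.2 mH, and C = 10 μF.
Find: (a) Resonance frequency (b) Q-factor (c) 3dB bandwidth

Step 1 — Resonance condition Im(Z)=0 gives ω₀ = 1/√(LC).
Step 2 — ω₀ = 1/√(0.0872·1e-05) = 1071 rad/s.
Step 3 — f₀ = ω₀/(2π) = 170.4 Hz.
Step 4 — Series Q: Q = ω₀L/R = 1071·0.0872/604 = 0.1546.
Step 5 — 3dB bandwidth: Δω = ω₀/Q = 6927 rad/s; BW = Δω/(2π) = 1102 Hz.

(a) f₀ = 170.4 Hz  (b) Q = 0.1546  (c) BW = 1102 Hz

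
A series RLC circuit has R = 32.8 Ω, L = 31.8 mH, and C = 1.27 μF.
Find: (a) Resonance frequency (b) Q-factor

Step 1 — Resonance condition Im(Z)=0 gives ω₀ = 1/√(LC).
Step 2 — ω₀ = 1/√(0.0318·1.27e-06) = 4976 rad/s.
Step 3 — f₀ = ω₀/(2π) = 792 Hz.
Step 4 — Series Q: Q = ω₀L/R = 4976·0.0318/32.8 = 4.824.

(a) f₀ = 792 Hz  (b) Q = 4.824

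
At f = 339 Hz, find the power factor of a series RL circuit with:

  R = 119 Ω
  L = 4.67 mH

Step 1 — Angular frequency: ω = 2π·f = 2π·339 = 2130 rad/s.
Step 2 — Component impedances:
  R: Z = R = 119 Ω
  L: Z = jωL = j·2130·0.00467 = 0 + j9.947 Ω
Step 3 — Series combination: Z_total = R + L = 119 + j9.947 Ω = 119.4∠4.8° Ω.
Step 4 — Power factor: PF = cos(φ) = Re(Z)/|Z| = 119/119.42 = 0.9965.
Step 5 — Type: Im(Z) = 9.947 ⇒ lagging (phase φ = 4.8°).

PF = 0.9965 (lagging, φ = 4.8°)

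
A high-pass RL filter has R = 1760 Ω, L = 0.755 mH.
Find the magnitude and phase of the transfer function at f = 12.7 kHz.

Step 1 — Angular frequency: ω = 2π·1.27e+04 = 7.98e+04 rad/s.
Step 2 — Transfer function: H(jω) = jωL/(R + jωL).
Step 3 — Numerator jωL = j·60.25; denominator R + jωL = 1760 + j60.25.
Step 4 — H = 0.00117 + j0.03419.
Step 5 — Magnitude: |H| = 0.03421 (-29.3 dB); phase: φ = 88.0°.

|H| = 0.03421 (-29.3 dB), φ = 88.0°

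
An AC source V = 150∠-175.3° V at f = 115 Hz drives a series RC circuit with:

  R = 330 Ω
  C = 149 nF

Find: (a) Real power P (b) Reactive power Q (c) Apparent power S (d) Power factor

Step 1 — Angular frequency: ω = 2π·f = 2π·115 = 722.6 rad/s.
Step 2 — Component impedances:
  R: Z = R = 330 Ω
  C: Z = 1/(jωC) = -j/(ω·C) = 0 - j9288 Ω
Step 3 — Series combination: Z_total = R + C = 330 - j9288 Ω = 9294∠-88.0° Ω.
Step 4 — Source phasor: V = 150∠-175.3° V = -149.5 - j12.29 V.
Step 5 — Current: I = V / Z = 0.0007505 - j0.01612 A = 0.01614∠-87.3° A.
Step 6 — Complex power: S = V·I* = 0.08596 - j2.419 VA.
Step 7 — Real power: P = Re(S) = 0.08596 W.
Step 8 — Reactive power: Q = Im(S) = -2.419 VAR.
Step 9 — Apparent power: |S| = 2.421 VA.
Step 10 — Power factor: PF = P/|S| = 0.03551 (leading).

(a) P = 0.08596 W  (b) Q = -2.419 VAR  (c) S = 2.421 VA  (d) PF = 0.03551 (leading)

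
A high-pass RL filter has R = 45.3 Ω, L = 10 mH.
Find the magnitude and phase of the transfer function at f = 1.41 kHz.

Step 1 — Angular frequency: ω = 2π·1410 = 8859 rad/s.
Step 2 — Transfer function: H(jω) = jωL/(R + jωL).
Step 3 — Numerator jωL = j·88.59; denominator R + jωL = 45.3 + j88.59.
Step 4 — H = 0.7927 + j0.4053.
Step 5 — Magnitude: |H| = 0.8904 (-1.0 dB); phase: φ = 27.1°.

|H| = 0.8904 (-1.0 dB), φ = 27.1°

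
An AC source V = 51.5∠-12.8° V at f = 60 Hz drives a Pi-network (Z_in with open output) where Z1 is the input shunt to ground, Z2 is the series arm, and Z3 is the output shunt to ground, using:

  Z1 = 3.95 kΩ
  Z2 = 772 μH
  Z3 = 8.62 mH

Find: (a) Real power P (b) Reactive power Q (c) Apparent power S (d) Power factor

Step 1 — Angular frequency: ω = 2π·f = 2π·60 = 377 rad/s.
Step 2 — Component impedances:
  Z1: Z = R = 3950 Ω
  Z2: Z = jωL = j·377·0.000772 = 0 + j0.291 Ω
  Z3: Z = jωL = j·377·0.00862 = 0 + j3.25 Ω
Step 3 — With open output, the series arm Z2 and the output shunt Z3 appear in series to ground: Z2 + Z3 = 0 + j3.541 Ω.
Step 4 — Parallel with input shunt Z1: Z_in = Z1 || (Z2 + Z3) = 0.003174 + j3.541 Ω = 3.541∠89.9° Ω.
Step 5 — Source phasor: V = 51.5∠-12.8° V = 50.22 - j11.41 V.
Step 6 — Current: I = V / Z = -3.21 - j14.19 A = 14.55∠-102.7° A.
Step 7 — Complex power: S = V·I* = 0.6715 + j749.1 VA.
Step 8 — Real power: P = Re(S) = 0.6715 W.
Step 9 — Reactive power: Q = Im(S) = 749.1 VAR.
Step 10 — Apparent power: |S| = 749.1 VA.
Step 11 — Power factor: PF = P/|S| = 0.0008964 (lagging).

(a) P = 0.6715 W  (b) Q = 749.1 VAR  (c) S = 749.1 VA  (d) PF = 0.0008964 (lagging)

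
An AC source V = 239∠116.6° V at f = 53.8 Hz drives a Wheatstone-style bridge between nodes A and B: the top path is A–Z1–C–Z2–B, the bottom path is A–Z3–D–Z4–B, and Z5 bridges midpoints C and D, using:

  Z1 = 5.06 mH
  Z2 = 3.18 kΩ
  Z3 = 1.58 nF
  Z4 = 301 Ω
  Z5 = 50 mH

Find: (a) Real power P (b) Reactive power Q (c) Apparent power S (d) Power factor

Step 1 — Angular frequency: ω = 2π·f = 2π·53.8 = 338 rad/s.
Step 2 — Component impedances:
  Z1: Z = jωL = j·338·0.00506 = 0 + j1.71 Ω
  Z2: Z = R = 3180 Ω
  Z3: Z = 1/(jωC) = -j/(ω·C) = 0 - j1.872e+06 Ω
  Z4: Z = R = 301 Ω
  Z5: Z = jωL = j·338·0.05 = 0 + j16.9 Ω
Step 3 — Bridge requires nodal analysis (the Z5 bridge couples midpoints C and D, so the two paths cannot be reduced to a simple series/parallel combination). Setting node B to ground and injecting 1 A at node A, the 3-node admittance system at A, C, D solves to V_A = Z_AB = 275 + j15.82 Ω = 275.5∠3.3° Ω.
Step 4 — Source phasor: V = 239∠116.6° V = -107 + j213.7 V.
Step 5 — Current: I = V / Z = -0.3433 + j0.7967 A = 0.8675∠113.3° A.
Step 6 — Complex power: S = V·I* = 207 + j11.9 VA.
Step 7 — Real power: P = Re(S) = 207 W.
Step 8 — Reactive power: Q = Im(S) = 11.9 VAR.
Step 9 — Apparent power: |S| = 207.3 VA.
Step 10 — Power factor: PF = P/|S| = 0.9984 (lagging).

(a) P = 207 W  (b) Q = 11.9 VAR  (c) S = 207.3 VA  (d) PF = 0.9984 (lagging)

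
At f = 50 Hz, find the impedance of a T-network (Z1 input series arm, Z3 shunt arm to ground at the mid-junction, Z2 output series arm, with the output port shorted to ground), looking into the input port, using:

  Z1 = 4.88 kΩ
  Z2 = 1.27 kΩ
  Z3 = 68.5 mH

Step 1 — Angular frequency: ω = 2π·f = 2π·50 = 314.2 rad/s.
Step 2 — Component impedances:
  Z1: Z = R = 4880 Ω
  Z2: Z = R = 1270 Ω
  Z3: Z = jωL = j·314.2·0.0685 = 0 + j21.52 Ω
Step 3 — With the output port shorted to ground, the output series arm Z2 runs from the junction to ground; the shunt arm Z3 also runs from the junction to ground. They appear in parallel: Z3 || Z2 = 0.3645 + j21.51 Ω.
Step 4 — Series with input arm Z1: Z_in = Z1 + (Z3 || Z2) = 4880 + j21.51 Ω = 4880∠0.3° Ω.

Z = 4880 + j21.51 Ω = 4880∠0.3° Ω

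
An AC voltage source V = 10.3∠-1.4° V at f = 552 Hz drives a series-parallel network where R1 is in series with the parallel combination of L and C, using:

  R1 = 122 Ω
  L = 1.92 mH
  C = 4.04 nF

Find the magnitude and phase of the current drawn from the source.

Step 1 — Angular frequency: ω = 2π·f = 2π·552 = 3468 rad/s.
Step 2 — Component impedances:
  R1: Z = R = 122 Ω
  L: Z = jωL = j·3468·0.00192 = 0 + j6.659 Ω
  C: Z = 1/(jωC) = -j/(ω·C) = 0 - j7.137e+04 Ω
Step 3 — Parallel branch: L || C = 1/(1/L + 1/C) = 0 + j6.66 Ω.
Step 4 — Series with R1: Z_total = R1 + (L || C) = 122 + j6.66 Ω = 122.2∠3.1° Ω.
Step 5 — Source phasor: V = 10.3∠-1.4° V = 10.3 - j0.2517 V.
Step 6 — Ohm's law: I = V / Z_total = (10.3 - j0.2517) / (122 + j6.66) = 0.08404 - j0.00665 A.
Step 7 — Convert to polar: |I| = 0.0843 A, ∠I = -4.5°.

I = 0.0843∠-4.5° A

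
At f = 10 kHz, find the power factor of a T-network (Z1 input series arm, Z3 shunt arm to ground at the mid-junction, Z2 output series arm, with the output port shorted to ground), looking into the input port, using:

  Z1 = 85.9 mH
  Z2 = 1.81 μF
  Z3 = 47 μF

Step 1 — Angular frequency: ω = 2π·f = 2π·1e+04 = 6.283e+04 rad/s.
Step 2 — Component impedances:
  Z1: Z = jωL = j·6.283e+04·0.0859 = 0 + j5397 Ω
  Z2: Z = 1/(jωC) = -j/(ω·C) = 0 - j8.793 Ω
  Z3: Z = 1/(jωC) = -j/(ω·C) = 0 - j0.3386 Ω
Step 3 — With the output port shorted to ground, the output series arm Z2 runs from the junction to ground; the shunt arm Z3 also runs from the junction to ground. They appear in parallel: Z3 || Z2 = 0 - j0.3261 Ω.
Step 4 — Series with input arm Z1: Z_in = Z1 + (Z3 || Z2) = 0 + j5397 Ω = 5397∠90.0° Ω.
Step 5 — Power factor: PF = cos(φ) = Re(Z)/|Z| = 0/5397 = 0.
Step 6 — Type: Im(Z) = 5397 ⇒ lagging (phase φ = 90.0°).

PF = 0 (lagging, φ = 90.0°)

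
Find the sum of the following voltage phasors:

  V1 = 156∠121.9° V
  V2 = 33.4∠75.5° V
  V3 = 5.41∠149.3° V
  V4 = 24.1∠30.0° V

Step 1 — Convert each phasor to rectangular form:
  V1 = 156·(cos(121.9°) + j·sin(121.9°)) = -82.44 + j132.4 V
  V2 = 33.4·(cos(75.5°) + j·sin(75.5°)) = 8.363 + j32.34 V
  V3 = 5.41·(cos(149.3°) + j·sin(149.3°)) = -4.652 + j2.762 V
  V4 = 24.1·(cos(30.0°) + j·sin(30.0°)) = 20.87 + j12.05 V
Step 2 — Sum components: V_total = -57.85 + j179.6 V.
Step 3 — Convert to polar: |V_total| = 188.7 V, ∠V_total = 107.9°.

V_total = 188.7∠107.9° V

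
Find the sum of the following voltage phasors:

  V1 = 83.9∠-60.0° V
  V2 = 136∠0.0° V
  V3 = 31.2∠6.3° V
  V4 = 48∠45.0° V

Step 1 — Convert each phasor to rectangular form:
  V1 = 83.9·(cos(-60.0°) + j·sin(-60.0°)) = 41.95 - j72.66 V
  V2 = 136·(cos(0.0°) + j·sin(0.0°)) = 136 V
  V3 = 31.2·(cos(6.3°) + j·sin(6.3°)) = 31.01 + j3.424 V
  V4 = 48·(cos(45.0°) + j·sin(45.0°)) = 33.94 + j33.94 V
Step 2 — Sum components: V_total = 242.9 - j35.29 V.
Step 3 — Convert to polar: |V_total| = 245.5 V, ∠V_total = -8.3°.

V_total = 245.5∠-8.3° V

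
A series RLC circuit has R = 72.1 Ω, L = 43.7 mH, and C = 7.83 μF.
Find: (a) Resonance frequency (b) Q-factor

Step 1 — Resonance condition Im(Z)=0 gives ω₀ = 1/√(LC).
Step 2 — ω₀ = 1/√(0.0437·7.83e-06) = 1710 rad/s.
Step 3 — f₀ = ω₀/(2π) = 272.1 Hz.
Step 4 — Series Q: Q = ω₀L/R = 1710·0.0437/72.1 = 1.036.

(a) f₀ = 272.1 Hz  (b) Q = 1.036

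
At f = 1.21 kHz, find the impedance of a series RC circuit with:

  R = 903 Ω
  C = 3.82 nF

Step 1 — Angular frequency: ω = 2π·f = 2π·1210 = 7603 rad/s.
Step 2 — Component impedances:
  R: Z = R = 903 Ω
  C: Z = 1/(jωC) = -j/(ω·C) = 0 - j3.443e+04 Ω
Step 3 — Series combination: Z_total = R + C = 903 - j3.443e+04 Ω = 3.444e+04∠-88.5° Ω.

Z = 903 - j3.443e+04 Ω = 3.444e+04∠-88.5° Ω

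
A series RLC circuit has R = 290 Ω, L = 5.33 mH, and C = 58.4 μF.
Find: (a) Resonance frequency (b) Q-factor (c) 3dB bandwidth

Step 1 — Resonance: ω₀ = 1/√(LC) = 1/√(0.00533·5.84e-05) = 1792 rad/s.
Step 2 — f₀ = ω₀/(2π) = 285.3 Hz.
Step 3 — Series Q: Q = ω₀L/R = 1792·0.00533/290 = 0.03294.
Step 4 — Bandwidth: Δω = ω₀/Q = 5.441e+04 rad/s; BW = Δω/(2π) = 8659 Hz.

(a) f₀ = 285.3 Hz  (b) Q = 0.03294  (c) BW = 8659 Hz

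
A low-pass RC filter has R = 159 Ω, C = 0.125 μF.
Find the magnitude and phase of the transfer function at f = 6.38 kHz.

Step 1 — Angular frequency: ω = 2π·6380 = 4.009e+04 rad/s.
Step 2 — Transfer function: H(jω) = 1/(1 + jωRC).
Step 3 — Denominator: 1 + jωRC = 1 + j·4.009e+04·159·1.25e-07 = 1 + j0.7967.
Step 4 — H = 0.6117 - j0.4874.
Step 5 — Magnitude: |H| = 0.7821 (-2.1 dB); phase: φ = -38.5°.

|H| = 0.7821 (-2.1 dB), φ = -38.5°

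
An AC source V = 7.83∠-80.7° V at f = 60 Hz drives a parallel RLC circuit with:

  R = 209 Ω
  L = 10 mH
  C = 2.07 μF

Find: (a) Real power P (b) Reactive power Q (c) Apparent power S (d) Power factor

Step 1 — Angular frequency: ω = 2π·f = 2π·60 = 377 rad/s.
Step 2 — Component impedances:
  R: Z = R = 209 Ω
  L: Z = jωL = j·377·0.01 = 0 + j3.77 Ω
  C: Z = 1/(jωC) = -j/(ω·C) = 0 - j1281 Ω
Step 3 — Parallel combination: 1/Z_total = 1/R + 1/L + 1/C; Z_total = 0.06838 + j3.78 Ω = 3.78∠89.0° Ω.
Step 4 — Source phasor: V = 7.83∠-80.7° V = 1.265 - j7.727 V.
Step 5 — Current: I = V / Z = -2.038 - j0.3716 A = 2.071∠-169.7° A.
Step 6 — Complex power: S = V·I* = 0.2933 + j16.21 VA.
Step 7 — Real power: P = Re(S) = 0.2933 W.
Step 8 — Reactive power: Q = Im(S) = 16.21 VAR.
Step 9 — Apparent power: |S| = 16.22 VA.
Step 10 — Power factor: PF = P/|S| = 0.01809 (lagging).

(a) P = 0.2933 W  (b) Q = 16.21 VAR  (c) S = 16.22 VA  (d) PF = 0.01809 (lagging)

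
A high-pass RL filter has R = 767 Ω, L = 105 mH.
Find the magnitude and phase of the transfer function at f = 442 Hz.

Step 1 — Angular frequency: ω = 2π·442 = 2777 rad/s.
Step 2 — Transfer function: H(jω) = jωL/(R + jωL).
Step 3 — Numerator jωL = j·291.6; denominator R + jωL = 767 + j291.6.
Step 4 — H = 0.1263 + j0.3322.
Step 5 — Magnitude: |H| = 0.3554 (-9.0 dB); phase: φ = 69.2°.

|H| = 0.3554 (-9.0 dB), φ = 69.2°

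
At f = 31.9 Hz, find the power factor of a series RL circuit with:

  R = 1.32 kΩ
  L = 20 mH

Step 1 — Angular frequency: ω = 2π·f = 2π·31.9 = 200.4 rad/s.
Step 2 — Component impedances:
  R: Z = R = 1320 Ω
  L: Z = jωL = j·200.4·0.02 = 0 + j4.009 Ω
Step 3 — Series combination: Z_total = R + L = 1320 + j4.009 Ω = 1320∠0.2° Ω.
Step 4 — Power factor: PF = cos(φ) = Re(Z)/|Z| = 1320/1320 = 1.
Step 5 — Type: Im(Z) = 4.009 ⇒ lagging (phase φ = 0.2°).

PF = 1 (lagging, φ = 0.2°)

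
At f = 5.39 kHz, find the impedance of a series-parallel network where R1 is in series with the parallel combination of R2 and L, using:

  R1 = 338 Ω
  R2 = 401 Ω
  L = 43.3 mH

Step 1 — Angular frequency: ω = 2π·f = 2π·5390 = 3.387e+04 rad/s.
Step 2 — Component impedances:
  R1: Z = R = 338 Ω
  R2: Z = R = 401 Ω
  L: Z = jωL = j·3.387e+04·0.0433 = 0 + j1466 Ω
Step 3 — Parallel branch: R2 || L = 1/(1/R2 + 1/L) = 373.1 + j102 Ω.
Step 4 — Series with R1: Z_total = R1 + (R2 || L) = 711.1 + j102 Ω = 718.4∠8.2° Ω.

Z = 711.1 + j102 Ω = 718.4∠8.2° Ω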